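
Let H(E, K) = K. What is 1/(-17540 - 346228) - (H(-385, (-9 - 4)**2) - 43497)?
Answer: 15761339903/363768 ≈ 43328.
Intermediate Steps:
1/(-17540 - 346228) - (H(-385, (-9 - 4)**2) - 43497) = 1/(-17540 - 346228) - ((-9 - 4)**2 - 43497) = 1/(-363768) - ((-13)**2 - 43497) = -1/363768 - (169 - 43497) = -1/363768 - 1*(-43328) = -1/363768 + 43328 = 15761339903/363768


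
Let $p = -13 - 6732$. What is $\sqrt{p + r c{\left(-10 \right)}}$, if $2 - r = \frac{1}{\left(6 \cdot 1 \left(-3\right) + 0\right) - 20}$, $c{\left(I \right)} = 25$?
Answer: $\frac{3 i \sqrt{1074070}}{38} \approx 81.819 i$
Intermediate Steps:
$r = \frac{77}{38}$ ($r = 2 - \frac{1}{\left(6 \cdot 1 \left(-3\right) + 0\right) - 20} = 2 - \frac{1}{\left(6 \left(-3\right) + 0\right) - 20} = 2 - \frac{1}{\left(-18 + 0\right) - 20} = 2 - \frac{1}{-18 - 20} = 2 - \frac{1}{-38} = 2 - - \frac{1}{38} = 2 + \frac{1}{38} = \frac{77}{38} \approx 2.0263$)
$p = -6745$ ($p = -13 - 6732 = -6745$)
$\sqrt{p + r c{\left(-10 \right)}} = \sqrt{-6745 + \frac{77}{38} \cdot 25} = \sqrt{-6745 + \frac{1925}{38}} = \sqrt{- \frac{254385}{38}} = \frac{3 i \sqrt{1074070}}{38}$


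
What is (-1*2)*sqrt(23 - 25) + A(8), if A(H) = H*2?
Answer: 16 - 2*I*sqrt(2) ≈ 16.0 - 2.8284*I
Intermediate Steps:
A(H) = 2*H
(-1*2)*sqrt(23 - 25) + A(8) = (-1*2)*sqrt(23 - 25) + 2*8 = -2*I*sqrt(2) + 16 = 16 - 2*I*sqrt(2)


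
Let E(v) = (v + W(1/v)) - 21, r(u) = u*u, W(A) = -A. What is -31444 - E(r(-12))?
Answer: -4545647/144 ≈ -31567.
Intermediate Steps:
r(u) = u²
E(v) = -21 + v - 1/v (E(v) = (v - 1/v) - 21 = -21 + v - 1/v)
-31444 - E(r(-12)) = -31444 - (-21 + (-12)² - 1/((-12)²)) = -31444 - (-21 + 144 - 1/144) = -31444 - 1*17711/144 = -31444 - 17711/144 = -4545647/144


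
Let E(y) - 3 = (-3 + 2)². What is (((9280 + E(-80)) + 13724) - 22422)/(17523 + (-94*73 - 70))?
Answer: 586/10591 ≈ 0.055330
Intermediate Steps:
E(y) = 4 (E(y) = 3 + (-3 + 2)² = 3 + (-1)² = 3 + 1 = 4)
(((9280 + E(-80)) + 13724) - 22422)/(17523 + (-94*73 - 70)) = (((9280 + 4) + 13724) - 22422)/(17523 + (-94*73 - 70)) = ((9284 + 13724) - 22422)/(17523 + (-6862 - 70)) = (23008 - 22422)/(17523 - 6932) = 586/10591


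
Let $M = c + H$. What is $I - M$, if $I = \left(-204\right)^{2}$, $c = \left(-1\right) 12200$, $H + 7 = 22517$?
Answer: $31306$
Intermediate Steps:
$H = 22510$ ($H = -7 + 22517 = 22510$)
$c = -12200$
$I = 41616$
$M = 10310$ ($M = -12200 + 22510 = 10310$)
$I - M = 41616 - 10310 = 31306$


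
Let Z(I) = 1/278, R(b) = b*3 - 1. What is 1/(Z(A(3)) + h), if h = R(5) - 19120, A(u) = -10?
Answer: -278/5311467 ≈ -5.2340e-5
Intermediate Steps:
R(b) = -1 + 3*b (R(b) = 3*b - 1 = -1 + 3*b)
Z(I) = 1/278
h = -19106 (h = (-1 + 3*5) - 19120 = (-1 + 15) - 19120 = 14 - 19120 = -19106)
1/(Z(A(3)) + h) = 1/(1/278 - 19106) = 1/(-5311467/278) = -278/5311467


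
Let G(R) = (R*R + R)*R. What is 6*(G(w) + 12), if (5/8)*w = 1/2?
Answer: 9864/125 ≈ 78.912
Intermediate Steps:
w = ⅘ (w = (8/5)/2 = (8/5)*(½) = ⅘ ≈ 0.80000)
G(R) = R*(R + R²) (G(R) = (R² + R)*R = (R + R²)*R = R*(R + R²))
6*(G(w) + 12) = 6*((⅘)²*(1 + ⅘) + 12) = 6*((16/25)*(9/5) + 12) = 6*(144/125 + 12) = 6*(1644/125) = 9864/125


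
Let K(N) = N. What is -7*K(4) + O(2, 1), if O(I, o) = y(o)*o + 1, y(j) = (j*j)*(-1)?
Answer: -28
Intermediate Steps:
y(j) = -j**2 (y(j) = j**2*(-1) = -j**2)
O(I, o) = 1 - o**3 (O(I, o) = (-o**2)*o + 1 = -o**3 + 1 = 1 - o**3)
-7*K(4) + O(2, 1) = -7*4 + (1 - 1*1**3) = -28 + (1 - 1*1) = -28 + (1 - 1) = -28 + 0 = -28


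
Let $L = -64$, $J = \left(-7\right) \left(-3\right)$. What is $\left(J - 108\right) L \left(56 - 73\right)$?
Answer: $-94656$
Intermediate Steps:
$J = 21$
$\left(J - 108\right) L \left(56 - 73\right) = \left(21 - 108\right) \left(-64\right) \left(56 - 73\right) = \left(-87\right) \left(-64\right) \left(-17\right) = 5568 \left(-17\right) = -94656$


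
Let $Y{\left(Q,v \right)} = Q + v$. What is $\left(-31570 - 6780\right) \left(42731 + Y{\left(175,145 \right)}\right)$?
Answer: $-1651005850$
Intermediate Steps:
$\left(-31570 - 6780\right) \left(42731 + Y{\left(175,145 \right)}\right) = \left(-31570 - 6780\right) \left(42731 + \left(175 + 145\right)\right) = \left(-31570 - 6780\right) \left(42731 + 320\right) = \left(-38350\right) 43051 = -1651005850$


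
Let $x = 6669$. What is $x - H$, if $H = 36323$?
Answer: $-29654$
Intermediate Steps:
$x - H = 6669 - 36323 = -29654$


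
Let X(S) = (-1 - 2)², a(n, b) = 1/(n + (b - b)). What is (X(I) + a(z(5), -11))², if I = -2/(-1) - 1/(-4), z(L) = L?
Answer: 2116/25 ≈ 84.640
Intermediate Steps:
a(n, b) = 1/n (a(n, b) = 1/(n + 0) = 1/n)
I = 9/4 (I = -2*(-1) - 1*(-¼) = 2 + ¼ = 9/4 ≈ 2.2500)
X(S) = 9 (X(S) = (-3)² = 9)
(X(I) + a(z(5), -11))² = (9 + 1/5)² = (9 + ⅕)² = (46/5)² = 2116/25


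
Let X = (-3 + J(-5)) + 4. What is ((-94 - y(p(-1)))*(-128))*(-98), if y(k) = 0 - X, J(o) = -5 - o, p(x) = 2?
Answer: -1166592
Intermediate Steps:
X = 1 (X = (-3 + (-5 - 1*(-5))) + 4 = (-3 + (-5 + 5)) + 4 = (-3 + 0) + 4 = -3 + 4 = 1)
y(k) = -1 (y(k) = 0 - 1*1 = 0 - 1 = -1)
((-94 - y(p(-1)))*(-128))*(-98) = ((-94 - 1*(-1))*(-128))*(-98) = ((-94 + 1)*(-128))*(-98) = -93*(-128)*(-98) = 11904*(-98) = -1166592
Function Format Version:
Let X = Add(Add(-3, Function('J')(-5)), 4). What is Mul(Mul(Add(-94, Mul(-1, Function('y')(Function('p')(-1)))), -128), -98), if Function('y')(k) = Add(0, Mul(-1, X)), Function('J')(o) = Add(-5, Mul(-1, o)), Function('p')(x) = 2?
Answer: -1166592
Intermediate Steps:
X = 1 (X = Add(Add(-3, Add(-5, Mul(-1, -5))), 4) = Add(Add(-3, Add(-5, 5)), 4) = Add(Add(-3, 0), 4) = Add(-3, 4) = 1)
Function('y')(k) = -1 (Function('y')(k) = Add(0, Mul(-1, 1)) = Add(0, -1) = -1)
Mul(Mul(Add(-94, Mul(-1, Function('y')(Function('p')(-1)))), -128), -98) = Mul(Mul(Add(-94, Mul(-1, -1)), -128), -98) = Mul(Mul(Add(-94, 1), -128), -98) = Mul(Mul(-93, -128), -98) = Mul(11904, -98) = -1166592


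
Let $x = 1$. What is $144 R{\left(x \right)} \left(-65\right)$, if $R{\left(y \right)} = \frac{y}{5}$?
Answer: $-1872$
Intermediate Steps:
$R{\left(y \right)} = \frac{y}{5}$ ($R{\left(y \right)} = y \frac{1}{5} = \frac{y}{5}$)
$144 R{\left(x \right)} \left(-65\right) = 144 \cdot \frac{1}{5} \cdot 1 \left(-65\right) = 144 \cdot \frac{1}{5} \left(-65\right) = \frac{144}{5} \left(-65\right) = -1872$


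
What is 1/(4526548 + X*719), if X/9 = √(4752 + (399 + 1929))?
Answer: 1131637/5048292500506 - 6471*√1770/10096585001012 ≈ 1.9720e-7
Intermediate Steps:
X = 18*√1770 (X = 9*√(4752 + (399 + 1929)) = 9*√(4752 + 2328) = 9*√7080 = 9*(2*√1770) = 18*√1770 ≈ 757.28)
1/(4526548 + X*719) = 1/(4526548 + (18*√1770)*719) = 1/(4526548 + 12942*√1770)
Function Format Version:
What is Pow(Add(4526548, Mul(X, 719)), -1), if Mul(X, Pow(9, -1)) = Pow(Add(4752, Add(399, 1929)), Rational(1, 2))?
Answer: Add(Rational(1131637, 5048292500506), Mul(Rational(-6471, 10096585001012), Pow(1770, Rational(1, 2)))) ≈ 1.9720e-7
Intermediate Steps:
X = Mul(18, Pow(1770, Rational(1, 2))) (X = Mul(9, Pow(Add(4752, Add(399, 1929)), Rational(1, 2))) = Mul(9, Pow(Add(4752, 2328), Rational(1, 2))) = Mul(9, Pow(7080, Rational(1, 2))) = Mul(9, Mul(2, Pow(1770, Rational(1, 2)))) = Mul(18, Pow(1770, Rational(1, 2))) ≈ 757.28)
Pow(Add(4526548, Mul(X, 719)), -1) = Pow(Add(4526548, Mul(Mul(18, Pow(1770, Rational(1, 2))), 719)), -1) = Pow(Add(4526548, Mul(12942, Pow(1770, Rational(1, 2)))), -1)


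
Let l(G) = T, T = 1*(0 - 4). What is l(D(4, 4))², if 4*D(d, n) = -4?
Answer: 16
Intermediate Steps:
D(d, n) = -1 (D(d, n) = (¼)*(-4) = -1)
T = -4 (T = 1*(-4) = -4)
l(G) = -4
l(D(4, 4))² = (-4)² = 16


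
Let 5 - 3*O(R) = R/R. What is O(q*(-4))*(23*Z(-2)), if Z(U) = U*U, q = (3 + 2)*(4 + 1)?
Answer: 368/3 ≈ 122.67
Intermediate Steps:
q = 25 (q = 5*5 = 25)
Z(U) = U**2
O(R) = 4/3 (O(R) = 5/3 - R/(3*R) = 5/3 - 1/3*1 = 5/3 - 1/3 = 4/3)
O(q*(-4))*(23*Z(-2)) = 4*(23*(-2)**2)/3 = 4*(23*4)/3 = (4/3)*92 = 368/3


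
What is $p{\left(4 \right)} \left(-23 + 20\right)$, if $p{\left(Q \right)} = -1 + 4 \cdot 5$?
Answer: $-57$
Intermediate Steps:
$p{\left(Q \right)} = 19$ ($p{\left(Q \right)} = -1 + 20 = 19$)
$p{\left(4 \right)} \left(-23 + 20\right) = 19 \left(-23 + 20\right) = 19 \left(-3\right) = -57$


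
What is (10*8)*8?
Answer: 640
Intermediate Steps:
(10*8)*8 = 80*8 = 640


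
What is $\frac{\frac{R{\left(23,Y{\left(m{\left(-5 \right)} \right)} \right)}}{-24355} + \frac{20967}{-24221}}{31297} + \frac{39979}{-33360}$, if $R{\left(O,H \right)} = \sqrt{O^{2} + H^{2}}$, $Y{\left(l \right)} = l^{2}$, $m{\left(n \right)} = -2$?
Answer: $- \frac{30306566001743}{25288369090320} - \frac{\sqrt{545}}{762238435} \approx -1.1984$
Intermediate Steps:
$R{\left(O,H \right)} = \sqrt{H^{2} + O^{2}}$
$\frac{\frac{R{\left(23,Y{\left(m{\left(-5 \right)} \right)} \right)}}{-24355} + \frac{20967}{-24221}}{31297} + \frac{39979}{-33360} = \frac{\frac{\sqrt{\left(\left(-2\right)^{2}\right)^{2} + 23^{2}}}{-24355} + \frac{20967}{-24221}}{31297} + \frac{39979}{-33360} = \left(\sqrt{4^{2} + 529} \left(- \frac{1}{24355}\right) + 20967 \left(- \frac{1}{24221}\right)\right) \frac{1}{31297} + 39979 \left(- \frac{1}{33360}\right) = \left(\sqrt{16 + 529} \left(- \frac{1}{24355}\right) - \frac{20967}{24221}\right) \frac{1}{31297} - \frac{39979}{33360} = \left(\sqrt{545} \left(- \frac{1}{24355}\right) - \frac{20967}{24221}\right) \frac{1}{31297} - \frac{39979}{33360} = \left(- \frac{\sqrt{545}}{24355} - \frac{20967}{24221}\right) \frac{1}{31297} - \frac{39979}{33360} = \left(- \frac{20967}{24221} - \frac{\sqrt{545}}{24355}\right) \frac{1}{31297} - \frac{39979}{33360} = \left(- \frac{20967}{758044637} - \frac{\sqrt{545}}{762238435}\right) - \frac{39979}{33360} = - \frac{30306566001743}{25288369090320} - \frac{\sqrt{545}}{762238435}$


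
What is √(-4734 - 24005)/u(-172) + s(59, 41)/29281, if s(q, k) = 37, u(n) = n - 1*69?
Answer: 37/29281 - I*√28739/241 ≈ 0.0012636 - 0.70343*I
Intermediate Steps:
u(n) = -69 + n (u(n) = n - 69 = -69 + n)
√(-4734 - 24005)/u(-172) + s(59, 41)/29281 = √(-4734 - 24005)/(-69 - 172) + 37/29281 = √(-28739)/(-241) + 37*(1/29281) = (I*√28739)*(-1/241) + 37/29281 = -I*√28739/241 + 37/29281 = 37/29281 - I*√28739/241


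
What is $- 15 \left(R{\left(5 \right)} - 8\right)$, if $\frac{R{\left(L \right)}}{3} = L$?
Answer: $-105$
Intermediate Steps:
$R{\left(L \right)} = 3 L$
$- 15 \left(R{\left(5 \right)} - 8\right) = - 15 \left(3 \cdot 5 - 8\right) = - 15 \left(15 - 8\right) = \left(-15\right) 7 = -105$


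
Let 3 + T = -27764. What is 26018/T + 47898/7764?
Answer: 187996669/35930498 ≈ 5.2322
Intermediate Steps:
T = -27767 (T = -3 - 27764 = -27767)
26018/T + 47898/7764 = 26018/(-27767) + 47898/7764 = 26018*(-1/27767) + 47898*(1/7764) = -26018/27767 + 7983/1294 = 187996669/35930498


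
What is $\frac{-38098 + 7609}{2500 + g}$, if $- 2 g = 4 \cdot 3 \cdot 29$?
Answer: $- \frac{30489}{2326} \approx -13.108$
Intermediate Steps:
$g = -174$ ($g = - \frac{4 \cdot 3 \cdot 29}{2} = - \frac{12 \cdot 29}{2} = \left(- \frac{1}{2}\right) 348 = -174$)
$\frac{-38098 + 7609}{2500 + g} = \frac{-38098 + 7609}{2500 - 174} = - \frac{30489}{2326}$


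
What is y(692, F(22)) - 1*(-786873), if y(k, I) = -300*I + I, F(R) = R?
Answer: 780295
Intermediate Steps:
y(k, I) = -299*I
y(692, F(22)) - 1*(-786873) = -299*22 - 1*(-786873) = -6578 + 786873 = 780295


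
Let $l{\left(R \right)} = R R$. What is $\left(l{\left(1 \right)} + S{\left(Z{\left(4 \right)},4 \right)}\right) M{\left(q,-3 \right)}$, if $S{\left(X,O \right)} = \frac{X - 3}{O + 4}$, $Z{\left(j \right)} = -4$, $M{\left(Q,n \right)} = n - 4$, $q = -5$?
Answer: $- \frac{7}{8} \approx -0.875$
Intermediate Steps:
$M{\left(Q,n \right)} = -4 + n$ ($M{\left(Q,n \right)} = n - 4 = -4 + n$)
$l{\left(R \right)} = R^{2}$
$S{\left(X,O \right)} = \frac{-3 + X}{4 + O}$
$\left(l{\left(1 \right)} + S{\left(Z{\left(4 \right)},4 \right)}\right) M{\left(q,-3 \right)} = \left(1^{2} + \frac{-3 - 4}{4 + 4}\right) \left(-4 - 3\right) = \left(1 + \frac{1}{8} \left(-7\right)\right) \left(-7\right) = \left(1 - \frac{7}{8}\right) \left(-7\right) = \frac{1}{8} \left(-7\right) = - \frac{7}{8}$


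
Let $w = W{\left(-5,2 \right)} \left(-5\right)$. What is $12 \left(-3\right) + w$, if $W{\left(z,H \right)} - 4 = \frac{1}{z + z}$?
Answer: $- \frac{111}{2} \approx -55.5$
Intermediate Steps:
$W{\left(z,H \right)} = 4 + \frac{1}{2 z}$ ($W{\left(z,H \right)} = 4 + \frac{1}{z + z} = 4 + \frac{1}{2 z}$)
$w = - \frac{39}{2}$ ($w = \left(4 + \frac{1}{2 \left(-5\right)}\right) \left(-5\right) = \left(4 + \frac{1}{2} \left(- \frac{1}{5}\right)\right) \left(-5\right) = \left(4 - \frac{1}{10}\right) \left(-5\right) = \frac{39}{10} \left(-5\right) = - \frac{39}{2} \approx -19.5$)
$12 \left(-3\right) + w = 12 \left(-3\right) - \frac{39}{2} = -36 - \frac{39}{2} = - \frac{111}{2}$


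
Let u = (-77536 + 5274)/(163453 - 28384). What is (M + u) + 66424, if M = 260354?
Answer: 44137505420/135069 ≈ 3.2678e+5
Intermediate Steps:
u = -72262/135069 ≈ -0.53500
(M + u) + 66424 = (260354 - 72262/135069) + 66424 = 35165682164/135069 + 66424 = 44137505420/135069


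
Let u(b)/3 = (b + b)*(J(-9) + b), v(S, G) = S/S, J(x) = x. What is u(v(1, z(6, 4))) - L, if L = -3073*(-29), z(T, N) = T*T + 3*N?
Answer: -89165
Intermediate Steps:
z(T, N) = T² + 3*N
v(S, G) = 1
u(b) = 6*b*(-9 + b) (u(b) = 3*((b + b)*(-9 + b)) = 3*((2*b)*(-9 + b)) = 3*(2*b*(-9 + b)) = 6*b*(-9 + b))
L = 89117
u(v(1, z(6, 4))) - L = 6*1*(-9 + 1) - 1*89117 = 6*1*(-8) - 89117 = -48 - 89117 = -89165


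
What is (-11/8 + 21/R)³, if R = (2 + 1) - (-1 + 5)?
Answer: -5735339/512 ≈ -11202.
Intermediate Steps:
R = -1 (R = 3 - 1*4 = 3 - 4 = -1)
(-11/8 + 21/R)³ = (-11/8 + 21/(-1))³ = (-11*⅛ + 21*(-1))³ = (-11/8 - 21)³ = (-179/8)³ = -5735339/512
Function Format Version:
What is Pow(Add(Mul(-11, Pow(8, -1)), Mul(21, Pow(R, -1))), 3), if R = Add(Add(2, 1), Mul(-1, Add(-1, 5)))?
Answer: Rational(-5735339, 512) ≈ -11202.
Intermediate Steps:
R = -1 (R = Add(3, Mul(-1, 4)) = Add(3, -4) = -1)
Pow(Add(Mul(-11, Pow(8, -1)), Mul(21, Pow(R, -1))), 3) = Pow(Add(Mul(-11, Pow(8, -1)), Mul(21, Pow(-1, -1))), 3) = Pow(Add(Mul(-11, Rational(1, 8)), Mul(21, -1)), 3) = Pow(Add(Rational(-11, 8), -21), 3) = Pow(Rational(-179, 8), 3) = Rational(-5735339, 512)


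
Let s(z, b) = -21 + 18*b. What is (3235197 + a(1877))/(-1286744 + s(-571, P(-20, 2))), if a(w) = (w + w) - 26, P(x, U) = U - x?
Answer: -3238925/1286369 ≈ -2.5179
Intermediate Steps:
a(w) = -26 + 2*w (a(w) = 2*w - 26 = -26 + 2*w)
(3235197 + a(1877))/(-1286744 + s(-571, P(-20, 2))) = (3235197 + (-26 + 2*1877))/(-1286744 + (-21 + 18*(2 - 1*(-20)))) = (3235197 + (-26 + 3754))/(-1286744 + (-21 + 18*(2 + 20))) = (3235197 + 3728)/(-1286744 + (-21 + 18*22)) = 3238925/(-1286744 + (-21 + 396)) = 3238925/(-1286744 + 375) = 3238925/(-1286369) = 3238925*(-1/1286369) = -3238925/1286369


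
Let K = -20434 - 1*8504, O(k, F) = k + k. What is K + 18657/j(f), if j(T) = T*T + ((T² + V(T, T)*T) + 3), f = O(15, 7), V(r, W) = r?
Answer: -26066919/901 ≈ -28931.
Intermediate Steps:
O(k, F) = 2*k
f = 30 (f = 2*15 = 30)
j(T) = 3 + 3*T² (j(T) = T*T + ((T² + T*T) + 3) = T² + ((T² + T²) + 3) = T² + (2*T² + 3) = T² + (3 + 2*T²) = 3 + 3*T²)
K = -28938 (K = -20434 - 8504 = -28938)
K + 18657/j(f) = -28938 + 18657/(3 + 3*30²) = -28938 + 18657/(3 + 3*900) = -28938 + 18657/(3 + 2700) = -28938 + 18657/2703 = -28938 + 18657*(1/2703) = -28938 + 6219/901 = -26066919/901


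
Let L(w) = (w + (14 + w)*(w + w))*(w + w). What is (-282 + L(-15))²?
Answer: 535824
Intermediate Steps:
L(w) = 2*w*(w + 2*w*(14 + w)) (L(w) = (w + (14 + w)*(2*w))*(2*w) = (w + 2*w*(14 + w))*(2*w) = 2*w*(w + 2*w*(14 + w)))
(-282 + L(-15))² = (-282 + (-15)²*(58 + 4*(-15)))² = (-282 + 225*(58 - 60))² = (-282 + 225*(-2))² = (-282 - 450)² = (-732)² = 535824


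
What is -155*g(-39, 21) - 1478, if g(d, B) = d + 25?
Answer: 692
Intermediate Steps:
g(d, B) = 25 + d
-155*g(-39, 21) - 1478 = -155*(25 - 39) - 1478 = -155*(-14) - 1478 = 2170 - 1478 = 692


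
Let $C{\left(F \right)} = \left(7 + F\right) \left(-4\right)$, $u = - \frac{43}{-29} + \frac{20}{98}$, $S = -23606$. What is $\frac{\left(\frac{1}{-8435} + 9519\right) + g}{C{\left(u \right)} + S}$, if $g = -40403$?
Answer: $\frac{52882827823}{40480169910} \approx 1.3064$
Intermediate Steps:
$u = \frac{2397}{1421}$ ($u = \left(-43\right) \left(- \frac{1}{29}\right) + 20 \cdot \frac{1}{98} = \frac{43}{29} + \frac{10}{49} = \frac{2397}{1421} \approx 1.6868$)
$C{\left(F \right)} = -28 - 4 F$
$\frac{\left(\frac{1}{-8435} + 9519\right) + g}{C{\left(u \right)} + S} = \frac{\left(\frac{1}{-8435} + 9519\right) - 40403}{\left(-28 - \frac{9588}{1421}\right) - 23606} = \frac{\left(- \frac{1}{8435} + 9519\right) - 40403}{\left(-28 - \frac{9588}{1421}\right) - 23606} = \frac{\frac{80292764}{8435} - 40403}{- \frac{49376}{1421} - 23606} = - \frac{260506541}{8435 \left(- \frac{33593502}{1421}\right)} = \left(- \frac{260506541}{8435}\right) \left(- \frac{1421}{33593502}\right) = \frac{52882827823}{40480169910}$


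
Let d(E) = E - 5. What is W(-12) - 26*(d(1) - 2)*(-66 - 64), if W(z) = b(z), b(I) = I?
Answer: -20292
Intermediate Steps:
d(E) = -5 + E
W(z) = z
W(-12) - 26*(d(1) - 2)*(-66 - 64) = -12 - 26*((-5 + 1) - 2)*(-66 - 64) = -12 - 26*(-4 - 2)*(-130) = -12 - (-156)*(-130) = -12 - 26*780 = -12 - 20280 = -20292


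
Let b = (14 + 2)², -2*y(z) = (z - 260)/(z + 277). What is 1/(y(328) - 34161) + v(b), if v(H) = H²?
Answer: 1354461281699/20667439 ≈ 65536.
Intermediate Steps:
y(z) = -(-260 + z)/(2*(277 + z)) (y(z) = -(z - 260)/(2*(z + 277)) = -(-260 + z)/(2*(277 + z)))
b = 256 (b = 16² = 256)
1/(y(328) - 34161) + v(b) = 1/((260 - 1*328)/(2*(277 + 328)) - 34161) + 256² = 1/((½)*(260 - 328)/605 - 34161) + 65536 = 1/((½)*(1/605)*(-68) - 34161) + 65536 = 1/(-34/605 - 34161) + 65536 = 1/(-20667439/605) + 65536 = -605/20667439 + 65536 = 1354461281699/20667439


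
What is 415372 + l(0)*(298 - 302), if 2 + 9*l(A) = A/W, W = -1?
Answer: 3738356/9 ≈ 4.1537e+5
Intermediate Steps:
l(A) = -2/9 - A/9 (l(A) = -2/9 + (A/(-1))/9 = -2/9 + (A*(-1))/9 = -2/9 + (-A)/9 = -2/9 - A/9)
415372 + l(0)*(298 - 302) = 415372 + (-2/9 - ⅑*0)*(298 - 302) = 415372 + (-2/9 + 0)*(-4) = 415372 - 2/9*(-4) = 415372 + 8/9 = 3738356/9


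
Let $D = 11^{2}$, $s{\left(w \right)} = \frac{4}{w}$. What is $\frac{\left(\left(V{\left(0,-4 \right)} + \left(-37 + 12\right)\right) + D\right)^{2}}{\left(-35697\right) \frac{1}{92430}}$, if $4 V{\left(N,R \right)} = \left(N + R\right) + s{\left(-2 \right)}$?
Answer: $- \frac{550282005}{23798} \approx -23123.0$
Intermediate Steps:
$V{\left(N,R \right)} = - \frac{1}{2} + \frac{N}{4} + \frac{R}{4}$ ($V{\left(N,R \right)} = \frac{\left(N + R\right) + \frac{4}{-2}}{4} = \frac{\left(N + R\right) + 4 \left(- \frac{1}{2}\right)}{4} = \frac{\left(N + R\right) - 2}{4} = \frac{-2 + N + R}{4} = - \frac{1}{2} + \frac{N}{4} + \frac{R}{4}$)
$D = 121$
$\frac{\left(\left(V{\left(0,-4 \right)} + \left(-37 + 12\right)\right) + D\right)^{2}}{\left(-35697\right) \frac{1}{92430}} = \frac{\left(\left(\left(- \frac{1}{2} + \frac{1}{4} \cdot 0 + \frac{1}{4} \left(-4\right)\right) + \left(-37 + 12\right)\right) + 121\right)^{2}}{\left(-35697\right) \frac{1}{92430}} = \frac{\left(\left(\left(- \frac{1}{2} + 0 - 1\right) - 25\right) + 121\right)^{2}}{\left(-35697\right) \frac{1}{92430}} = \frac{\left(\left(- \frac{3}{2} - 25\right) + 121\right)^{2}}{- \frac{11899}{30810}} = \left(- \frac{53}{2} + 121\right)^{2} \left(- \frac{30810}{11899}\right) = \left(\frac{189}{2}\right)^{2} \left(- \frac{30810}{11899}\right) = \frac{35721}{4} \left(- \frac{30810}{11899}\right) = - \frac{550282005}{23798}$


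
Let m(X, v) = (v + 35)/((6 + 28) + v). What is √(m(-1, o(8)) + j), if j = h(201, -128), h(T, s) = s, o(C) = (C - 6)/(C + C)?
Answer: I*√9462999/273 ≈ 11.268*I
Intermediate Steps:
o(C) = (-6 + C)/(2*C) (o(C) = (-6 + C)/((2*C)) = (-6 + C)*(1/(2*C)) = (-6 + C)/(2*C))
m(X, v) = (35 + v)/(34 + v)
j = -128
√(m(-1, o(8)) + j) = √((35 + (½)*(-6 + 8)/8)/(34 + (½)*(-6 + 8)/8) - 128) = √((35 + (½)*(⅛)*2)/(34 + (½)*(⅛)*2) - 128) = √((35 + ⅛)/(34 + ⅛) - 128) = √((281/8)/(273/8) - 128) = √((8/273)*(281/8) - 128) = √(281/273 - 128) = √(-34663/273) = I*√9462999/273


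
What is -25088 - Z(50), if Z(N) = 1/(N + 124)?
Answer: -4365313/174 ≈ -25088.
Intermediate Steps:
Z(N) = 1/(124 + N)
-25088 - Z(50) = -25088 - 1/(124 + 50) = -25088 - 1/174 = -4365313/174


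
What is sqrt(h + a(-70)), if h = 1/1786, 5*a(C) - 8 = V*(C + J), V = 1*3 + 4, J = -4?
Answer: I*sqrt(325357406)/1786 ≈ 10.099*I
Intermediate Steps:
V = 7 (V = 3 + 4 = 7)
a(C) = -4 + 7*C/5 (a(C) = 8/5 + (7*(C - 4))/5 = 8/5 + (7*(-4 + C))/5 = 8/5 + (-28 + 7*C)/5 = 8/5 + (-28/5 + 7*C/5) = -4 + 7*C/5)
h = 1/1786 ≈ 0.00055991
sqrt(h + a(-70)) = sqrt(1/1786 + (-4 + (7/5)*(-70))) = sqrt(1/1786 + (-4 - 98)) = sqrt(1/1786 - 102) = sqrt(-182171/1786) = I*sqrt(325357406)/1786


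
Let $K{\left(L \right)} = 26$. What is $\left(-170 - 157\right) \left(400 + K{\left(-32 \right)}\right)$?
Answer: $-139302$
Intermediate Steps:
$\left(-170 - 157\right) \left(400 + K{\left(-32 \right)}\right) = \left(-170 - 157\right) \left(400 + 26\right) = \left(-327\right) 426 = -139302$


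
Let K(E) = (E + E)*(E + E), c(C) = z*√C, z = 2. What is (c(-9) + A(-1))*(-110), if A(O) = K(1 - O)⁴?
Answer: -7208960 - 660*I ≈ -7.209e+6 - 660.0*I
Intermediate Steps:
c(C) = 2*√C
K(E) = 4*E² (K(E) = (2*E)*(2*E) = 4*E²)
A(O) = 256*(1 - O)⁸ (A(O) = (4*(1 - O)²)⁴ = 256*(1 - O)⁸)
(c(-9) + A(-1))*(-110) = (2*√(-9) + 256*(-1 - 1)⁸)*(-110) = (2*(3*I) + 256*(-2)⁸)*(-110) = (6*I + 256*256)*(-110) = (6*I + 65536)*(-110) = (65536 + 6*I)*(-110) = -7208960 - 660*I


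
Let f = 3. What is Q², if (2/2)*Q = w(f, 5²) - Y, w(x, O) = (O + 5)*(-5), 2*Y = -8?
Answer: 21316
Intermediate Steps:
Y = -4 (Y = (½)*(-8) = -4)
w(x, O) = -25 - 5*O (w(x, O) = (5 + O)*(-5) = -25 - 5*O)
Q = -146 (Q = (-25 - 5*5²) - 1*(-4) = (-25 - 5*25) + 4 = (-25 - 125) + 4 = -150 + 4 = -146)
Q² = (-146)² = 21316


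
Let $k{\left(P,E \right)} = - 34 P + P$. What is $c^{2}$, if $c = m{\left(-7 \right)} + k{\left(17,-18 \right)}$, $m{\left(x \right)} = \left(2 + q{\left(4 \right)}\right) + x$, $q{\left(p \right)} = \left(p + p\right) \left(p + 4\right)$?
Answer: $252004$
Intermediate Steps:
$k{\left(P,E \right)} = - 33 P$
$q{\left(p \right)} = 2 p \left(4 + p\right)$
$m{\left(x \right)} = 66 + x$ ($m{\left(x \right)} = \left(2 + 2 \cdot 4 \left(4 + 4\right)\right) + x = \left(2 + 2 \cdot 4 \cdot 8\right) + x = \left(2 + 64\right) + x = 66 + x$)
$c = -502$ ($c = \left(66 - 7\right) - 561 = 59 - 561 = -502$)
$c^{2} = \left(-502\right)^{2} = 252004$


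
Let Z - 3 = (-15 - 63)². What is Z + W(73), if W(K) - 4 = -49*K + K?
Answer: 2587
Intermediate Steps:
Z = 6087 (Z = 3 + (-15 - 63)² = 3 + (-78)² = 3 + 6084 = 6087)
W(K) = 4 - 48*K (W(K) = 4 + (-49*K + K) = 4 - 48*K)
Z + W(73) = 6087 + (4 - 48*73) = 6087 + (4 - 3504) = 6087 - 3500 = 2587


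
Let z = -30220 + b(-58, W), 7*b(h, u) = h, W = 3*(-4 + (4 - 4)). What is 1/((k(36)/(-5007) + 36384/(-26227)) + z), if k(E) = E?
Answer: -306410041/9262677542414 ≈ -3.3080e-5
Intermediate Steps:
W = -12 (W = 3*(-4 + 0) = 3*(-4) = -12)
b(h, u) = h/7
z = -211598/7 (z = -30220 + (⅐)*(-58) = -30220 - 58/7 = -211598/7 ≈ -30228.)
1/((k(36)/(-5007) + 36384/(-26227)) + z) = 1/((36/(-5007) + 36384/(-26227)) - 211598/7) = 1/((36*(-1/5007) + 36384*(-1/26227)) - 211598/7) = 1/((-12/1669 - 36384/26227) - 211598/7) = 1/(-61039620/43772863 - 211598/7) = 1/(-9262677542414/306410041) = -306410041/9262677542414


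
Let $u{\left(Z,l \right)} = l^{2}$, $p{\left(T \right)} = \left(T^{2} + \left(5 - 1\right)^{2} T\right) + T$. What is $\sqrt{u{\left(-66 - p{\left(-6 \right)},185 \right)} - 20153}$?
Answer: $2 \sqrt{3518} \approx 118.63$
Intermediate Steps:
$p{\left(T \right)} = T^{2} + 17 T$ ($p{\left(T \right)} = \left(T^{2} + 4^{2} T\right) + T = \left(T^{2} + 16 T\right) + T = T^{2} + 17 T$)
$\sqrt{u{\left(-66 - p{\left(-6 \right)},185 \right)} - 20153} = \sqrt{185^{2} - 20153} = \sqrt{34225 - 20153} = \sqrt{14072} = 2 \sqrt{3518}$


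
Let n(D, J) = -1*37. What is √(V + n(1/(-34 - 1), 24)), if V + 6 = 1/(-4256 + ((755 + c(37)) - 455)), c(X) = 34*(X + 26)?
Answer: 27*I*√194098/1814 ≈ 6.5575*I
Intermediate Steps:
c(X) = 884 + 34*X (c(X) = 34*(26 + X) = 884 + 34*X)
n(D, J) = -37
V = -10885/1814 (V = -6 + 1/(-4256 + ((755 + (884 + 34*37)) - 455)) = -6 + 1/(-4256 + ((755 + (884 + 1258)) - 455)) = -6 + 1/(-4256 + ((755 + 2142) - 455)) = -6 + 1/(-4256 + (2897 - 455)) = -6 + 1/(-4256 + 2442) = -6 + 1/(-1814) = -6 - 1/1814 = -10885/1814 ≈ -6.0005)
√(V + n(1/(-34 - 1), 24)) = √(-10885/1814 - 37) = √(-78003/1814) = 27*I*√194098/1814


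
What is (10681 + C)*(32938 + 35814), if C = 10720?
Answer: 1471361552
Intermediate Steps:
(10681 + C)*(32938 + 35814) = (10681 + 10720)*(32938 + 35814) = 21401*68752 = 1471361552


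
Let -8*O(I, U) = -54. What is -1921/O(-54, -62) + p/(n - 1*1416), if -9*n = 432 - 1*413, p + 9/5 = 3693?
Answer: -494839268/1723005 ≈ -287.20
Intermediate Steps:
p = 18456/5 (p = -9/5 + 3693 = 18456/5 ≈ 3691.2)
O(I, U) = 27/4 (O(I, U) = -⅛*(-54) = 27/4)
n = -19/9 (n = -(432 - 1*413)/9 = -(432 - 413)/9 = -⅑*19 = -19/9 ≈ -2.1111)
-1921/O(-54, -62) + p/(n - 1*1416) = -1921/27/4 + 18456/(5*(-19/9 - 1*1416)) = -1921*4/27 + 18456/(5*(-19/9 - 1416)) = -7684/27 + 18456/(5*(-12763/9)) = -7684/27 + (18456/5)*(-9/12763) = -7684/27 - 166104/63815 = -494839268/1723005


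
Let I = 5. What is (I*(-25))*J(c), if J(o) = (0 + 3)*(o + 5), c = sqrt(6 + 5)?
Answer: -1875 - 375*sqrt(11) ≈ -3118.7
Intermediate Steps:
c = sqrt(11) ≈ 3.3166
J(o) = 15 + 3*o (J(o) = 3*(5 + o) = 15 + 3*o)
(I*(-25))*J(c) = (5*(-25))*(15 + 3*sqrt(11)) = -125*(15 + 3*sqrt(11)) = -1875 - 375*sqrt(11)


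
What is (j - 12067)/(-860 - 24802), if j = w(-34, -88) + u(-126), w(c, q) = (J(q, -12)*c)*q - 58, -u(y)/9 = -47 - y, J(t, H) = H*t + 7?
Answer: -1583830/12831 ≈ -123.44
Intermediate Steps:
J(t, H) = 7 + H*t
u(y) = 423 + 9*y (u(y) = -9*(-47 - y) = 423 + 9*y)
w(c, q) = -58 + c*q*(7 - 12*q) (w(c, q) = ((7 - 12*q)*c)*q - 58 = (c*(7 - 12*q))*q - 58 = c*q*(7 - 12*q) - 58 = -58 + c*q*(7 - 12*q))
j = 3179727 (j = (-58 - 1*(-34)*(-88)*(-7 + 12*(-88))) + (423 + 9*(-126)) = (-58 - 1*(-34)*(-88)*(-7 - 1056)) + (423 - 1134) = (-58 - 1*(-34)*(-88)*(-1063)) - 711 = (-58 + 3180496) - 711 = 3180438 - 711 = 3179727)
(j - 12067)/(-860 - 24802) = (3179727 - 12067)/(-860 - 24802) = 3167660/(-25662) = 3167660*(-1/25662) = -1583830/12831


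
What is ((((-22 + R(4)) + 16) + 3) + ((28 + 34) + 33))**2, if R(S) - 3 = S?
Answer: 9801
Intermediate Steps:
R(S) = 3 + S
((((-22 + R(4)) + 16) + 3) + ((28 + 34) + 33))**2 = ((((-22 + (3 + 4)) + 16) + 3) + ((28 + 34) + 33))**2 = ((((-22 + 7) + 16) + 3) + (62 + 33))**2 = (((-15 + 16) + 3) + 95)**2 = ((1 + 3) + 95)**2 = (4 + 95)**2 = 99**2 = 9801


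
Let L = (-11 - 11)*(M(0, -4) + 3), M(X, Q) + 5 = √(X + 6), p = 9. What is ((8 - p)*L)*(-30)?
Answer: 1320 - 660*√6 ≈ -296.66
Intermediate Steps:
M(X, Q) = -5 + √(6 + X) (M(X, Q) = -5 + √(X + 6) = -5 + √(6 + X))
L = 44 - 22*√6 (L = (-11 - 11)*((-5 + √(6 + 0)) + 3) = -22*((-5 + √6) + 3) = -22*(-2 + √6) = 44 - 22*√6 ≈ -9.8888)
((8 - p)*L)*(-30) = ((8 - 1*9)*(44 - 22*√6))*(-30) = ((8 - 9)*(44 - 22*√6))*(-30) = -(44 - 22*√6)*(-30) = (-44 + 22*√6)*(-30) = 1320 - 660*√6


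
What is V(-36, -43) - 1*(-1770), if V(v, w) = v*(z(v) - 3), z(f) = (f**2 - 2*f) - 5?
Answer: -47190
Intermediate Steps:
z(f) = -5 + f**2 - 2*f
V(v, w) = v*(-8 + v**2 - 2*v) (V(v, w) = v*((-5 + v**2 - 2*v) - 3) = v*(-8 + v**2 - 2*v))
V(-36, -43) - 1*(-1770) = -36*(-8 + (-36)**2 - 2*(-36)) - 1*(-1770) = -36*(-8 + 1296 + 72) + 1770 = -36*1360 + 1770 = -48960 + 1770 = -47190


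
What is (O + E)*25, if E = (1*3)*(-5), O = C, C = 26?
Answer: 275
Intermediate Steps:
O = 26
E = -15 (E = 3*(-5) = -15)
(O + E)*25 = (26 - 15)*25 = 11*25 = 275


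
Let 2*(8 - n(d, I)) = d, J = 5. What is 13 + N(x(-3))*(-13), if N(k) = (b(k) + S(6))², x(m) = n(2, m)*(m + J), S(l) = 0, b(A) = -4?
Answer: -195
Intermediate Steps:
n(d, I) = 8 - d/2
x(m) = 35 + 7*m (x(m) = (8 - ½*2)*(m + 5) = (8 - 1)*(5 + m) = 7*(5 + m) = 35 + 7*m)
N(k) = 16 (N(k) = (-4 + 0)² = (-4)² = 16)
13 + N(x(-3))*(-13) = 13 + 16*(-13) = 13 - 208 = -195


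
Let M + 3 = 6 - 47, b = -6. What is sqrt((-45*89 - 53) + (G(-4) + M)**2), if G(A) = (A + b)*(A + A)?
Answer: I*sqrt(2762) ≈ 52.555*I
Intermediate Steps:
M = -44 (M = -3 + (6 - 47) = -3 - 41 = -44)
G(A) = 2*A*(-6 + A) (G(A) = (A - 6)*(A + A) = (-6 + A)*(2*A) = 2*A*(-6 + A))
sqrt((-45*89 - 53) + (G(-4) + M)**2) = sqrt((-45*89 - 53) + (2*(-4)*(-6 - 4) - 44)**2) = sqrt((-4005 - 53) + (2*(-4)*(-10) - 44)**2) = sqrt(-4058 + (80 - 44)**2) = sqrt(-4058 + 36**2) = sqrt(-4058 + 1296) = sqrt(-2762) = I*sqrt(2762)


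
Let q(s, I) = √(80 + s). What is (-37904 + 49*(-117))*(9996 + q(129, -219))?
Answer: -436195452 - 43637*√209 ≈ -4.3683e+8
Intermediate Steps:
(-37904 + 49*(-117))*(9996 + q(129, -219)) = (-37904 + 49*(-117))*(9996 + √(80 + 129)) = (-37904 - 5733)*(9996 + √209) = -43637*(9996 + √209) = -436195452 - 43637*√209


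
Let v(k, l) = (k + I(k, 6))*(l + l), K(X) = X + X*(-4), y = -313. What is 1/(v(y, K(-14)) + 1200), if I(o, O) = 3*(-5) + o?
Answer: -1/52644 ≈ -1.8996e-5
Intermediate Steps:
I(o, O) = -15 + o
K(X) = -3*X (K(X) = X - 4*X = -3*X)
v(k, l) = 2*l*(-15 + 2*k) (v(k, l) = (k + (-15 + k))*(l + l) = (-15 + 2*k)*(2*l) = 2*l*(-15 + 2*k))
1/(v(y, K(-14)) + 1200) = 1/(2*(-3*(-14))*(-15 + 2*(-313)) + 1200) = 1/(2*42*(-15 - 626) + 1200) = 1/(2*42*(-641) + 1200) = 1/(-53844 + 1200) = 1/(-52644) = -1/52644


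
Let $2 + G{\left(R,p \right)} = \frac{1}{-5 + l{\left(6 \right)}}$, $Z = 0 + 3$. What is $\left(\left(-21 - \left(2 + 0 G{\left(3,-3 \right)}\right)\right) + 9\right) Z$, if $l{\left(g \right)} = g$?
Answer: $-42$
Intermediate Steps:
$Z = 3$
$G{\left(R,p \right)} = -1$ ($G{\left(R,p \right)} = -2 + \frac{1}{-5 + 6} = -2 + 1^{-1} = -2 + 1 = -1$)
$\left(\left(-21 - \left(2 + 0 G{\left(3,-3 \right)}\right)\right) + 9\right) Z = \left(\left(-21 + \left(0 \left(-1\right) - 2\right)\right) + 9\right) 3 = \left(\left(-21 + \left(0 - 2\right)\right) + 9\right) 3 = \left(\left(-21 - 2\right) + 9\right) 3 = \left(-23 + 9\right) 3 = \left(-14\right) 3 = -42$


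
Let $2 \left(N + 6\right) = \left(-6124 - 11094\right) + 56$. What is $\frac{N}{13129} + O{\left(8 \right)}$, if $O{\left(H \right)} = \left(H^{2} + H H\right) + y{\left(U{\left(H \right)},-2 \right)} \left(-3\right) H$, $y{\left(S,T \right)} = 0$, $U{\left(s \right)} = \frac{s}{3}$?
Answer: $\frac{1671925}{13129} \approx 127.35$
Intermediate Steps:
$U{\left(s \right)} = \frac{s}{3}$ ($U{\left(s \right)} = s \frac{1}{3} = \frac{s}{3}$)
$N = -8587$ ($N = -6 + \frac{\left(-6124 - 11094\right) + 56}{2} = -6 + \frac{-17218 + 56}{2} = -6 + \frac{1}{2} \left(-17162\right) = -6 - 8581 = -8587$)
$O{\left(H \right)} = 2 H^{2}$ ($O{\left(H \right)} = \left(H^{2} + H H\right) + 0 \left(-3\right) H = \left(H^{2} + H^{2}\right) + 0 H = 2 H^{2} + 0 = 2 H^{2}$)
$\frac{N}{13129} + O{\left(8 \right)} = - \frac{8587}{13129} + 2 \cdot 8^{2} = \left(-8587\right) \frac{1}{13129} + 2 \cdot 64 = - \frac{8587}{13129} + 128 = \frac{1671925}{13129}$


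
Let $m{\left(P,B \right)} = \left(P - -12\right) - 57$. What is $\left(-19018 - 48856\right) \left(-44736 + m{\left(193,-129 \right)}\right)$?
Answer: $3026365912$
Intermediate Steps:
$m{\left(P,B \right)} = -45 + P$ ($m{\left(P,B \right)} = \left(P + 12\right) - 57 = \left(12 + P\right) - 57 = -45 + P$)
$\left(-19018 - 48856\right) \left(-44736 + m{\left(193,-129 \right)}\right) = \left(-19018 - 48856\right) \left(-44736 + \left(-45 + 193\right)\right) = - 67874 \left(-44736 + 148\right) = \left(-67874\right) \left(-44588\right) = 3026365912$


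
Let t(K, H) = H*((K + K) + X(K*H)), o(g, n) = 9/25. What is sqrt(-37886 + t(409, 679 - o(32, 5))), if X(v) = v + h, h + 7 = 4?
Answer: 4*sqrt(7378167019)/25 ≈ 13743.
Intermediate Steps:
h = -3 (h = -7 + 4 = -3)
o(g, n) = 9/25 (o(g, n) = 9*(1/25) = 9/25)
X(v) = -3 + v (X(v) = v - 3 = -3 + v)
t(K, H) = H*(-3 + 2*K + H*K) (t(K, H) = H*((K + K) + (-3 + K*H)) = H*(2*K + (-3 + H*K)) = H*(-3 + 2*K + H*K))
sqrt(-37886 + t(409, 679 - o(32, 5))) = sqrt(-37886 + (679 - 1*9/25)*(-3 + 2*409 + (679 - 1*9/25)*409)) = sqrt(-37886 + (679 - 9/25)*(-3 + 818 + (679 - 9/25)*409)) = sqrt(-37886 + 16966*(-3 + 818 + (16966/25)*409)/25) = sqrt(-37886 + 16966*(-3 + 818 + 6939094/25)/25) = sqrt(-37886 + (16966/25)*(6959469/25)) = sqrt(-37886 + 118074351054/625) = sqrt(118050672304/625) = 4*sqrt(7378167019)/25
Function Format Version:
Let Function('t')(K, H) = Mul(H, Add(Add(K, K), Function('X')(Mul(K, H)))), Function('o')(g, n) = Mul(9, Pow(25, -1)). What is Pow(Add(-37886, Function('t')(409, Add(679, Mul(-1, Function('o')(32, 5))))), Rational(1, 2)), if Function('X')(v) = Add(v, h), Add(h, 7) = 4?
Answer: Mul(Rational(4, 25), Pow(7378167019, Rational(1, 2))) ≈ 13743.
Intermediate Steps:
h = -3 (h = Add(-7, 4) = -3)
Function('o')(g, n) = Rational(9, 25) (Function('o')(g, n) = Mul(9, Rational(1, 25)) = Rational(9, 25))
Function('X')(v) = Add(-3, v) (Function('X')(v) = Add(v, -3) = Add(-3, v))
Function('t')(K, H) = Mul(H, Add(-3, Mul(2, K), Mul(H, K))) (Function('t')(K, H) = Mul(H, Add(Add(K, K), Add(-3, Mul(K, H)))) = Mul(H, Add(Mul(2, K), Add(-3, Mul(H, K)))) = Mul(H, Add(-3, Mul(2, K), Mul(H, K))))
Pow(Add(-37886, Function('t')(409, Add(679, Mul(-1, Function('o')(32, 5))))), Rational(1, 2)) = Pow(Add(-37886, Mul(Add(679, Mul(-1, Rational(9, 25))), Add(-3, Mul(2, 409), Mul(Add(679, Mul(-1, Rational(9, 25))), 409)))), Rational(1, 2)) = Pow(Add(-37886, Mul(Add(679, Rational(-9, 25)), Add(-3, 818, Mul(Add(679, Rational(-9, 25)), 409)))), Rational(1, 2)) = Pow(Add(-37886, Mul(Rational(16966, 25), Add(-3, 818, Mul(Rational(16966, 25), 409)))), Rational(1, 2)) = Pow(Add(-37886, Mul(Rational(16966, 25), Add(-3, 818, Rational(6939094, 25)))), Rational(1, 2)) = Pow(Add(-37886, Mul(Rational(16966, 25), Rational(6959469, 25))), Rational(1, 2)) = Pow(Add(-37886, Rational(118074351054, 625)), Rational(1, 2)) = Pow(Rational(118050672304, 625), Rational(1, 2)) = Mul(Rational(4, 25), Pow(7378167019, Rational(1, 2)))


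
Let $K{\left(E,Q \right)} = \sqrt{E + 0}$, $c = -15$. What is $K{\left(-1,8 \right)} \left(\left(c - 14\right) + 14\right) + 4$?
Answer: $4 - 15 i \approx 4.0 - 15.0 i$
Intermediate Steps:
$K{\left(E,Q \right)} = \sqrt{E}$
$K{\left(-1,8 \right)} \left(\left(c - 14\right) + 14\right) + 4 = \sqrt{-1} \left(\left(-15 - 14\right) + 14\right) + 4 = i \left(-29 + 14\right) + 4 = i \left(-15\right) + 4 = - 15 i + 4 = 4 - 15 i$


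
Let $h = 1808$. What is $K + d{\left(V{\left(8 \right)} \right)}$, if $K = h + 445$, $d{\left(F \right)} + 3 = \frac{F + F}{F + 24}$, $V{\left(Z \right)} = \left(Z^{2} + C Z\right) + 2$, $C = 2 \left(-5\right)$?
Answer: $\frac{11236}{5} \approx 2247.2$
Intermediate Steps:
$C = -10$
$V{\left(Z \right)} = 2 + Z^{2} - 10 Z$ ($V{\left(Z \right)} = \left(Z^{2} - 10 Z\right) + 2 = 2 + Z^{2} - 10 Z$)
$d{\left(F \right)} = -3 + \frac{2 F}{24 + F}$ ($d{\left(F \right)} = -3 + \frac{F + F}{F + 24} = -3 + \frac{2 F}{24 + F}$)
$K = 2253$ ($K = 1808 + 445 = 2253$)
$K + d{\left(V{\left(8 \right)} \right)} = 2253 + \frac{-72 - \left(2 + 8^{2} - 80\right)}{24 + \left(2 + 8^{2} - 80\right)} = 2253 + \frac{-72 - \left(2 + 64 - 80\right)}{24 + \left(2 + 64 - 80\right)} = 2253 + \frac{-72 - -14}{24 - 14} = 2253 + \frac{-72 + 14}{10} = 2253 + \frac{1}{10} \left(-58\right) = 2253 - \frac{29}{5} = \frac{11236}{5}$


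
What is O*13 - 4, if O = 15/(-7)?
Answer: -223/7 ≈ -31.857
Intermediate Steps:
O = -15/7 (O = 15*(-1/7) = -15/7 ≈ -2.1429)
O*13 - 4 = -15/7*13 - 4 = -195/7 - 4 = -223/7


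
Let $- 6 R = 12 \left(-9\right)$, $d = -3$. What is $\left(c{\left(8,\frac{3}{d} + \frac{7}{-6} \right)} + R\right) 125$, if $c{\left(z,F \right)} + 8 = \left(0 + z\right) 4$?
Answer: $5250$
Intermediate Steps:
$R = 18$ ($R = - \frac{12 \left(-9\right)}{6} = \left(- \frac{1}{6}\right) \left(-108\right) = 18$)
$c{\left(z,F \right)} = -8 + 4 z$ ($c{\left(z,F \right)} = -8 + \left(0 + z\right) 4 = -8 + z 4 = -8 + 4 z$)
$\left(c{\left(8,\frac{3}{d} + \frac{7}{-6} \right)} + R\right) 125 = \left(\left(-8 + 4 \cdot 8\right) + 18\right) 125 = \left(\left(-8 + 32\right) + 18\right) 125 = \left(24 + 18\right) 125 = 42 \cdot 125 = 5250$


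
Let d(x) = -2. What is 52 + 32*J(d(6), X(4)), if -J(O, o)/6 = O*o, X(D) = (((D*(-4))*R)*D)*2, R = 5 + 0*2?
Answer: -245708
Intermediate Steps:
R = 5 (R = 5 + 0 = 5)
X(D) = -40*D² (X(D) = (((D*(-4))*5)*D)*2 = ((-4*D*5)*D)*2 = ((-20*D)*D)*2 = -20*D²*2 = -40*D²)
J(O, o) = -6*O*o
52 + 32*J(d(6), X(4)) = 52 + 32*(-6*(-2)*(-40*4²)) = 52 + 32*(-6*(-2)*(-40*16)) = 52 + 32*(-6*(-2)*(-640)) = 52 + 32*(-7680) = 52 - 245760 = -245708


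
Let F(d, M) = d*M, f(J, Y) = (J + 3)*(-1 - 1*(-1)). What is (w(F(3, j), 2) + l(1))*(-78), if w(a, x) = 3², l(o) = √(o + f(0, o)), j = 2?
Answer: -780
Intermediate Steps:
f(J, Y) = 0 (f(J, Y) = (3 + J)*(-1 + 1) = (3 + J)*0 = 0)
l(o) = √o (l(o) = √(o + 0) = √o)
F(d, M) = M*d
w(a, x) = 9
(w(F(3, j), 2) + l(1))*(-78) = (9 + √1)*(-78) = (9 + 1)*(-78) = 10*(-78) = -780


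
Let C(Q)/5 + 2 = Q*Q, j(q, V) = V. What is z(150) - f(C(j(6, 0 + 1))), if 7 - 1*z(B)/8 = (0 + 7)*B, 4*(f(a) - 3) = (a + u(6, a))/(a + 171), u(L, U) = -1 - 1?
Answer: -5542401/664 ≈ -8347.0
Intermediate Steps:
u(L, U) = -2
C(Q) = -10 + 5*Q**2 (C(Q) = -10 + 5*(Q*Q) = -10 + 5*Q**2)
f(a) = 3 + (-2 + a)/(4*(171 + a)) (f(a) = 3 + ((a - 2)/(a + 171))/4 = 3 + ((-2 + a)/(171 + a))/4 = 3 + (-2 + a)/(4*(171 + a)))
z(B) = 56 - 56*B (z(B) = 56 - 8*(0 + 7)*B = 56 - 56*B)
z(150) - f(C(j(6, 0 + 1))) = (56 - 56*150) - (2050 + 13*(-10 + 5*(0 + 1)**2))/(4*(171 + (-10 + 5*(0 + 1)**2))) = (56 - 8400) - (2050 + 13*(-10 + 5*1**2))/(4*(171 + (-10 + 5*1**2))) = -8344 - (2050 + 13*(-10 + 5*1))/(4*(171 + (-10 + 5*1))) = -8344 - (2050 + 13*(-10 + 5))/(4*(171 + (-10 + 5))) = -8344 - (2050 + 13*(-5))/(4*(171 - 5)) = -8344 - (2050 - 65)/(4*166) = -8344 - 1985/(4*166) = -8344 - 1*1985/664 = -8344 - 1985/664 = -5542401/664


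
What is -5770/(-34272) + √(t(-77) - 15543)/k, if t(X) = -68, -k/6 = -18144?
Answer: 2885/17136 + I*√15611/108864 ≈ 0.16836 + 0.0011477*I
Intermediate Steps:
k = 108864 (k = -6*(-18144) = 108864)
-5770/(-34272) + √(t(-77) - 15543)/k = -5770/(-34272) + √(-68 - 15543)/108864 = -5770*(-1/34272) + √(-15611)*(1/108864) = 2885/17136 + (I*√15611)*(1/108864) = 2885/17136 + I*√15611/108864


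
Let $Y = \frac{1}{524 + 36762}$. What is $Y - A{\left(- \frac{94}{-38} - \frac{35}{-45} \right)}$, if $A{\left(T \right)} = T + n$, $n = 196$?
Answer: $- \frac{1270408421}{6375906} \approx -199.25$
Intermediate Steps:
$A{\left(T \right)} = 196 + T$ ($A{\left(T \right)} = T + 196 = 196 + T$)
$Y = \frac{1}{37286} \approx 2.682 \cdot 10^{-5}$
$Y - A{\left(- \frac{94}{-38} - \frac{35}{-45} \right)} = \frac{1}{37286} - \left(196 - \left(- \frac{47}{19} - \frac{7}{9}\right)\right) = \frac{1}{37286} - \left(196 - - \frac{556}{171}\right) = \frac{1}{37286} - \left(196 + \left(\frac{47}{19} + \frac{7}{9}\right)\right) = \frac{1}{37286} - \left(196 + \frac{556}{171}\right) = \frac{1}{37286} - \frac{34072}{171} = - \frac{1270408421}{6375906}$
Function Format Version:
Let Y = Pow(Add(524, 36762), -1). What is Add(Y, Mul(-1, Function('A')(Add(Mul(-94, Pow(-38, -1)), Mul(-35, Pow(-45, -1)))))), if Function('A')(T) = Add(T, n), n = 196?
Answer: Rational(-1270408421, 6375906) ≈ -199.25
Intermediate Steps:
Function('A')(T) = Add(196, T) (Function('A')(T) = Add(T, 196) = Add(196, T))
Y = Rational(1, 37286) (Y = Pow(37286, -1) = Rational(1, 37286) ≈ 2.6820e-5)
Add(Y, Mul(-1, Function('A')(Add(Mul(-94, Pow(-38, -1)), Mul(-35, Pow(-45, -1)))))) = Add(Rational(1, 37286), Mul(-1, Add(196, Add(Mul(-94, Pow(-38, -1)), Mul(-35, Pow(-45, -1)))))) = Add(Rational(1, 37286), Mul(-1, Add(196, Add(Mul(-94, Rational(-1, 38)), Mul(-35, Rational(-1, 45)))))) = Add(Rational(1, 37286), Mul(-1, Add(196, Add(Rational(47, 19), Rational(7, 9))))) = Add(Rational(1, 37286), Mul(-1, Add(196, Rational(556, 171)))) = Add(Rational(1, 37286), Mul(-1, Rational(34072, 171))) = Add(Rational(1, 37286), Rational(-34072, 171)) = Rational(-1270408421, 6375906)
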